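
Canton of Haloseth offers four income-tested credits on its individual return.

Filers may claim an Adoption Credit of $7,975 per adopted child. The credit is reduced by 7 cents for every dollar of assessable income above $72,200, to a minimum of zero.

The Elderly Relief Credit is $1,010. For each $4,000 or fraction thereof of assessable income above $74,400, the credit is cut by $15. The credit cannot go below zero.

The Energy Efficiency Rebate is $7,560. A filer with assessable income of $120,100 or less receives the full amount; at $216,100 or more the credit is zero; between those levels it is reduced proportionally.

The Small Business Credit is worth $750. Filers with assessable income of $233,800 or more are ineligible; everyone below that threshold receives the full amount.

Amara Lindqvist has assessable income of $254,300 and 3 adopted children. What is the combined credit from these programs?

Adoption Credit: base = 3 × $7,975 = $23,925. 7% of the $182,100 excess over $72,200 is $12,747; credit = $23,925 − $12,747 = $11,178.
Elderly Relief Credit: income exceeds $74,400 by $179,900, which is 45 full-or-partial $4,000 increments; reduction = 45 × $15 = $675, leaving $335.
Energy Efficiency Rebate: $254,300 is at or above $216,100, so the credit is $0.
Small Business Credit: $254,300 meets or exceeds the $233,800 cutoff, so the credit is $0.
Total: $11,178 + $335 + $0 + $0 = $11,513.

$11,513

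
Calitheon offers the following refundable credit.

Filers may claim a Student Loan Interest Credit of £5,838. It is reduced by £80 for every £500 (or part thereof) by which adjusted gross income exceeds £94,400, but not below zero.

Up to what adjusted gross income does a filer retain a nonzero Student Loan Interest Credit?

£130,400

After 72 increments the reduction is 72 × £80 = £5,760, leaving £78; one more increment wipes it out. Increment 72 ends at excess 72 × £500 = £36,000, so the highest qualifying income is £94,400 + £36,000 = £130,400.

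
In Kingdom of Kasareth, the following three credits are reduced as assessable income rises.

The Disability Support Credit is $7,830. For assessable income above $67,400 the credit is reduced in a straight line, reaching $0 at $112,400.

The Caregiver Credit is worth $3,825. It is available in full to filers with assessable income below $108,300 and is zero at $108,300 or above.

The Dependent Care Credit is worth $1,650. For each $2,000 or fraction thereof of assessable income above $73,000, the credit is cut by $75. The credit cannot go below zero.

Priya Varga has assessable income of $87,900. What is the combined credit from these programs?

$9,138

Disability Support Credit: $87,900 is $20,500 into a $45,000 phase-out range, leaving 24,500/45,000 of the credit: $7,830 × 24,500/45,000 = $4,263.
Caregiver Credit: $87,900 is below the $108,300 cutoff, so the full $3,825 applies.
Dependent Care Credit: income exceeds $73,000 by $14,900, which is 8 full-or-partial $2,000 increments; reduction = 8 × $75 = $600, leaving $1,050.
Total: $4,263 + $3,825 + $1,050 = $9,138.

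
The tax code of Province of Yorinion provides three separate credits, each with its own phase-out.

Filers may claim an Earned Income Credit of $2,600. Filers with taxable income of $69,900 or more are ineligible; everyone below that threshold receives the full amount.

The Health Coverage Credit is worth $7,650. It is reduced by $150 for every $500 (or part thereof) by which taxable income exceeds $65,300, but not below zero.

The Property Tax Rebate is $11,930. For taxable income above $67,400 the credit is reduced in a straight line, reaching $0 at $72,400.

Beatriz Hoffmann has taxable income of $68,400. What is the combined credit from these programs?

$18,744

Earned Income Credit: $68,400 is below the $69,900 cutoff, so the full $2,600 applies.
Health Coverage Credit: income exceeds $65,300 by $3,100, which is 7 full-or-partial $500 increments; reduction = 7 × $150 = $1,050, leaving $6,600.
Property Tax Rebate: $68,400 is $1,000 into a $5,000 phase-out range, leaving 4,000/5,000 of the credit: $11,930 × 4,000/5,000 = $9,544.
Total: $2,600 + $6,600 + $9,544 = $18,744.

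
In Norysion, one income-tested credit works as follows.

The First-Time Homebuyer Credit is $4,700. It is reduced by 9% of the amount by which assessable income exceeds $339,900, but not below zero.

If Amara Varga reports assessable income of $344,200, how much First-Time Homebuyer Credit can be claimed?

First-Time Homebuyer Credit: 9% of the $4,300 excess over $339,900 is $387; credit = $4,700 − $387 = $4,313.

$4,313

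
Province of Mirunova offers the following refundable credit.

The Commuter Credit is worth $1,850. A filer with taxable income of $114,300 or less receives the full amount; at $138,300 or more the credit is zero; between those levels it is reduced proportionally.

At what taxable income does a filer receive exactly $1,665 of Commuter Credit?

$116,700

$1,665 is 1,665/1,850 of the full $1,850, so 185/1,850 of the $24,000 range has been used: income = $114,300 + $24,000 × 185/1,850 = $116,700.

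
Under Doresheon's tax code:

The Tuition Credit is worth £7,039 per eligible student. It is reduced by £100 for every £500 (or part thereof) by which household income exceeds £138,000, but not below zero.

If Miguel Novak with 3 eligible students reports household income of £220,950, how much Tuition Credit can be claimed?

£4,517

Tuition Credit: base = 3 × £7,039 = £21,117. income exceeds £138,000 by £82,950, which is 166 full-or-partial £500 increments; reduction = 166 × £100 = £16,600, leaving £4,517.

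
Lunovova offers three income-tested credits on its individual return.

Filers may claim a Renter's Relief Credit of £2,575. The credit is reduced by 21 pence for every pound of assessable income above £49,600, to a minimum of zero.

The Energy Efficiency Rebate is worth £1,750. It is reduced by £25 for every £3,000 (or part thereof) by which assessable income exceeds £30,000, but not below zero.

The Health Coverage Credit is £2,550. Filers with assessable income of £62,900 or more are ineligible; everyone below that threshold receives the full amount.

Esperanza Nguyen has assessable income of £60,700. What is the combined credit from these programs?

Renter's Relief Credit: 21% of the £11,100 excess over £49,600 is £2,331; credit = £2,575 − £2,331 = £244.
Energy Efficiency Rebate: income exceeds £30,000 by £30,700, which is 11 full-or-partial £3,000 increments; reduction = 11 × £25 = £275, leaving £1,475.
Health Coverage Credit: £60,700 is below the £62,900 cutoff, so the full £2,550 applies.
Total: £244 + £1,475 + £2,550 = £4,269.

£4,269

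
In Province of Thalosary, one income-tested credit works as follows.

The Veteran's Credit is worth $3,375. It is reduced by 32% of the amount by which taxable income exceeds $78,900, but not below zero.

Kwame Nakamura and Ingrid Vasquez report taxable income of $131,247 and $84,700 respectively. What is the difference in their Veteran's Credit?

$1,519

Kwame ($131,247): Veteran's Credit: 32% of the $52,347 excess over $78,900 is $16,751.04 ≥ base, so the credit is $0.
Ingrid ($84,700): Veteran's Credit: 32% of the $5,800 excess over $78,900 is $1,856; credit = $3,375 − $1,856 = $1,519.
Difference: |$0 − $1,519| = $1,519.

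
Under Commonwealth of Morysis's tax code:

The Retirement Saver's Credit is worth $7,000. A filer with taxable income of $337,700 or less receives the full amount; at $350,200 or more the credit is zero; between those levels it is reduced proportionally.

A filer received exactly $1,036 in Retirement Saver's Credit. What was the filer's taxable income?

$348,350

$1,036 is 1,036/7,000 of the full $7,000, so 5,964/7,000 of the $12,500 range has been used: income = $337,700 + $12,500 × 5,964/7,000 = $348,350.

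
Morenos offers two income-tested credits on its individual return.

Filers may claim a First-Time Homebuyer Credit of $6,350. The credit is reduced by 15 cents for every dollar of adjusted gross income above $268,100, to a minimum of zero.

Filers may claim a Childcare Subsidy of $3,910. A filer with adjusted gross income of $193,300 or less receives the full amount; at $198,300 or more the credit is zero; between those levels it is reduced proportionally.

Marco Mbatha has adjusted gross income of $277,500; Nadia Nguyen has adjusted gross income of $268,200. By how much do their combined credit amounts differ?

$1,395

Marco ($277,500): First-Time Homebuyer Credit: 15% of the $9,400 excess over $268,100 is $1,410; credit = $6,350 − $1,410 = $4,940. Childcare Subsidy: $277,500 is at or above $198,300, so the credit is $0. total $4,940 + $0 = $4,940
Nadia ($268,200): First-Time Homebuyer Credit: 15% of the $100 excess over $268,100 is $15; credit = $6,350 − $15 = $6,335. Childcare Subsidy: $268,200 is at or above $198,300, so the credit is $0. total $6,335 + $0 = $6,335
Difference: |$4,940 − $6,335| = $1,395.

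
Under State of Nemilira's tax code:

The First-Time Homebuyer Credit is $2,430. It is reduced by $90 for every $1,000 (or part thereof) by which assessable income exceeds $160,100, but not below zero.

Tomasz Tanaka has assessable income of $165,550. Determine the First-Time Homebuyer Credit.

$1,890

First-Time Homebuyer Credit: income exceeds $160,100 by $5,450, which is 6 full-or-partial $1,000 increments; reduction = 6 × $90 = $540, leaving $1,890.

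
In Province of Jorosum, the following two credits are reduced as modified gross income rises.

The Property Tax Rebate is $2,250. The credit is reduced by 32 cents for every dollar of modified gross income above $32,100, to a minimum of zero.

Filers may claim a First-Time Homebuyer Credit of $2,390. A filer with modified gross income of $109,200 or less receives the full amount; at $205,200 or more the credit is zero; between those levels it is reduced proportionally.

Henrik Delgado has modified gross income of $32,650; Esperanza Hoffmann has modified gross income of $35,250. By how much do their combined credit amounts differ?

Henrik ($32,650): Property Tax Rebate: 32% of the $550 excess over $32,100 is $176; credit = $2,250 − $176 = $2,074. First-Time Homebuyer Credit: $32,650 is at or below the $109,200 threshold, so the full $2,390 applies. total $2,074 + $2,390 = $4,464
Esperanza ($35,250): Property Tax Rebate: 32% of the $3,150 excess over $32,100 is $1,008; credit = $2,250 − $1,008 = $1,242. First-Time Homebuyer Credit: $35,250 is at or below the $109,200 threshold, so the full $2,390 applies. total $1,242 + $2,390 = $3,632
Difference: |$4,464 − $3,632| = $832.

$832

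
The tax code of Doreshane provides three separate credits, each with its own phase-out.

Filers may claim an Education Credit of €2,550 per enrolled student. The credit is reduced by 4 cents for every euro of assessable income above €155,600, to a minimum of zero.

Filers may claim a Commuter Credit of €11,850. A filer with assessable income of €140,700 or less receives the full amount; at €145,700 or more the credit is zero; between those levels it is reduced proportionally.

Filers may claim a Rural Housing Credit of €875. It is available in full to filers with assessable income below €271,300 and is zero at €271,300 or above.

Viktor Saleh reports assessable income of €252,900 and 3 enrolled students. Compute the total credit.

€4,633

Education Credit: base = 3 × €2,550 = €7,650. 4% of the €97,300 excess over €155,600 is €3,892; credit = €7,650 − €3,892 = €3,758.
Commuter Credit: €252,900 is at or above €145,700, so the credit is €0.
Rural Housing Credit: €252,900 is below the €271,300 cutoff, so the full €875 applies.
Total: €3,758 + €0 + €875 = €4,633.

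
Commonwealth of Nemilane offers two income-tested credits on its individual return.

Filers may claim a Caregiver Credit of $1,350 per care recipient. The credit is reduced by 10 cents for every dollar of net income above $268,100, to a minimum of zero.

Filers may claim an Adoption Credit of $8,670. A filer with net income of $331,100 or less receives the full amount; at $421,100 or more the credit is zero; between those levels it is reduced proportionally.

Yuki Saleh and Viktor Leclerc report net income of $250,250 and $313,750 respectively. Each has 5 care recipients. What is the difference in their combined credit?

Yuki ($250,250): Caregiver Credit: base = 5 × $1,350 = $6,750. $250,250 is at or below the $268,100 threshold, so the full $6,750 applies. Adoption Credit: $250,250 is at or below the $331,100 threshold, so the full $8,670 applies. total $6,750 + $8,670 = $15,420
Viktor ($313,750): Caregiver Credit: base = 5 × $1,350 = $6,750. 10% of the $45,650 excess over $268,100 is $4,565; credit = $6,750 − $4,565 = $2,185. Adoption Credit: $313,750 is at or below the $331,100 threshold, so the full $8,670 applies. total $2,185 + $8,670 = $10,855
Difference: |$15,420 − $10,855| = $4,565.

$4,565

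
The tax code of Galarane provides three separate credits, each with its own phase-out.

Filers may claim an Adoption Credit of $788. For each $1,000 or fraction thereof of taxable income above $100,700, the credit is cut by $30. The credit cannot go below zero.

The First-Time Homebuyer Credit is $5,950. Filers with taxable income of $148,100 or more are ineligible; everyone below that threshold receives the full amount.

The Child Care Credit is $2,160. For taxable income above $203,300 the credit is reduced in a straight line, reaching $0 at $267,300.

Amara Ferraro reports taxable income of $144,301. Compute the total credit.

$8,110

Adoption Credit: income exceeds $100,700 by $43,601 → 44 increments × $30 = $1,320 ≥ base, so the credit is $0.
First-Time Homebuyer Credit: $144,301 is below the $148,100 cutoff, so the full $5,950 applies.
Child Care Credit: $144,301 is at or below the $203,300 threshold, so the full $2,160 applies.
Total: $0 + $5,950 + $2,160 = $8,110.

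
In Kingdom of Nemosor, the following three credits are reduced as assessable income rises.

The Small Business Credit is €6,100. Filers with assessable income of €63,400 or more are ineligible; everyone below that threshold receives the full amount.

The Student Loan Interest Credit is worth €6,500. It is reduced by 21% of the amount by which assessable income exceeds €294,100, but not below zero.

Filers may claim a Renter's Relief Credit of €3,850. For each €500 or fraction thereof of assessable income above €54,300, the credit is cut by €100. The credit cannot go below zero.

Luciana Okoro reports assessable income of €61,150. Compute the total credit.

€15,050

Small Business Credit: €61,150 is below the €63,400 cutoff, so the full €6,100 applies.
Student Loan Interest Credit: €61,150 is at or below the €294,100 threshold, so the full €6,500 applies.
Renter's Relief Credit: income exceeds €54,300 by €6,850, which is 14 full-or-partial €500 increments; reduction = 14 × €100 = €1,400, leaving €2,450.
Total: €6,100 + €6,500 + €2,450 = €15,050.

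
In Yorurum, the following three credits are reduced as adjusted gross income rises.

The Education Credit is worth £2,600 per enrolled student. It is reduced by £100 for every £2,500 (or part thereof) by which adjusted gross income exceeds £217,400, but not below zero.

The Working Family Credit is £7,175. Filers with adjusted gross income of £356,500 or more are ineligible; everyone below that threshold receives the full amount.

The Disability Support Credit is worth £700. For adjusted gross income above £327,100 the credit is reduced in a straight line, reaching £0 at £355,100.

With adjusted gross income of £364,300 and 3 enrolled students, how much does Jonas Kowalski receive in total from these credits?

Education Credit: base = 3 × £2,600 = £7,800. income exceeds £217,400 by £146,900, which is 59 full-or-partial £2,500 increments; reduction = 59 × £100 = £5,900, leaving £1,900.
Working Family Credit: £364,300 meets or exceeds the £356,500 cutoff, so the credit is £0.
Disability Support Credit: £364,300 is at or above £355,100, so the credit is £0.
Total: £1,900 + £0 + £0 = £1,900.

£1,900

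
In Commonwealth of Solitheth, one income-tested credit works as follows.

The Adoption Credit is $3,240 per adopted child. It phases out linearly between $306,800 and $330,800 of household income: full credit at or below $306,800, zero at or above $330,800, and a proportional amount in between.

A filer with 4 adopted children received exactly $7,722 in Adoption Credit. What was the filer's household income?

Full credit = 4 × $3,240 = $12,960.
$7,722 is 7,722/12,960 of the full $12,960, so 5,238/12,960 of the $24,000 range has been used: income = $306,800 + $24,000 × 5,238/12,960 = $316,500.

$316,500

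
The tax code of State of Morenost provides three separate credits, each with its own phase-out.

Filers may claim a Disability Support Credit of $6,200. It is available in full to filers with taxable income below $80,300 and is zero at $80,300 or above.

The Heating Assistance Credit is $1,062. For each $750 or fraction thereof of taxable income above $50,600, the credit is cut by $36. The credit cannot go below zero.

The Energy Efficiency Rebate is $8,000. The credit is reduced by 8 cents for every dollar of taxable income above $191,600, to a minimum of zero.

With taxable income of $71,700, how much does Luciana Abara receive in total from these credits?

$14,218

Disability Support Credit: $71,700 is below the $80,300 cutoff, so the full $6,200 applies.
Heating Assistance Credit: income exceeds $50,600 by $21,100, which is 29 full-or-partial $750 increments; reduction = 29 × $36 = $1,044, leaving $18.
Energy Efficiency Rebate: $71,700 is at or below the $191,600 threshold, so the full $8,000 applies.
Total: $6,200 + $18 + $8,000 = $14,218.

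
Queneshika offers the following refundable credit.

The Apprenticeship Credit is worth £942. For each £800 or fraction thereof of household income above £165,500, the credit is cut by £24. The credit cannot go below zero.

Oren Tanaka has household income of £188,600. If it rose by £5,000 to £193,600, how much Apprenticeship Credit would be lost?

At £188,600 — income exceeds £165,500 by £23,100, which is 29 full-or-partial £800 increments; reduction = 29 × £24 = £696, leaving £246.
At £193,600 — income exceeds £165,500 by £28,100, which is 36 full-or-partial £800 increments; reduction = 36 × £24 = £864, leaving £78.
Lost: £246 − £78 = £168.

£168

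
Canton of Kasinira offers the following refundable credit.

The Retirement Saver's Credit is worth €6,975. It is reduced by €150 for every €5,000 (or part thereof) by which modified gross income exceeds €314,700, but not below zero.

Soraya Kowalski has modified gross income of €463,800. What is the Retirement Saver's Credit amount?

Retirement Saver's Credit: income exceeds €314,700 by €149,100, which is 30 full-or-partial €5,000 increments; reduction = 30 × €150 = €4,500, leaving €2,475.

€2,475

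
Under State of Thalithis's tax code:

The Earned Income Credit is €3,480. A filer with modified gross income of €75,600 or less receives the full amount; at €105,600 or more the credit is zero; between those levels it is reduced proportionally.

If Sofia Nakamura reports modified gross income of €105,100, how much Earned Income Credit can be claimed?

€58

Earned Income Credit: €105,100 is €29,500 into a €30,000 phase-out range, leaving 500/30,000 of the credit: €3,480 × 500/30,000 = €58.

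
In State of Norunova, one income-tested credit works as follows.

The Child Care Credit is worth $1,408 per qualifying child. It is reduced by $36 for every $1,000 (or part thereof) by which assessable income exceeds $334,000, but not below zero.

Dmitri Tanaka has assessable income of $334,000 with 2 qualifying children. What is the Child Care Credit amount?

Child Care Credit: base = 2 × $1,408 = $2,816. $334,000 is at or below the $334,000 threshold, so the full $2,816 applies.

$2,816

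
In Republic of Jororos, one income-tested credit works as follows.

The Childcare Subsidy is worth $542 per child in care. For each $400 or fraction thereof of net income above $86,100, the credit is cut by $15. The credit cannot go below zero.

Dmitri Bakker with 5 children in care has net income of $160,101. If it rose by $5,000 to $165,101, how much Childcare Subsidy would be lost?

$0

At $160,101 — base = 5 × $542 = $2,710. income exceeds $86,100 by $74,001 → 186 increments × $15 = $2,790 ≥ base, so the credit is $0.
At $165,101 — base = 5 × $542 = $2,710. income exceeds $86,100 by $79,001 → 198 increments × $15 = $2,970 ≥ base, so the credit is $0.
Lost: $0 − $0 = $0.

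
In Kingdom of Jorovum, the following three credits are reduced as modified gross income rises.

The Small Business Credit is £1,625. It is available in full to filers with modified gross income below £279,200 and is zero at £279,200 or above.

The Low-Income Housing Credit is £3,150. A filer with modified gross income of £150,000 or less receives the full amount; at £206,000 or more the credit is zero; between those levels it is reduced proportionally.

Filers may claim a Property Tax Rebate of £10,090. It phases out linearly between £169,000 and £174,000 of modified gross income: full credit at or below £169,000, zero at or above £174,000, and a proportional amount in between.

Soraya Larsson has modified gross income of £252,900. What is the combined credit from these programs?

£1,625

Small Business Credit: £252,900 is below the £279,200 cutoff, so the full £1,625 applies.
Low-Income Housing Credit: £252,900 is at or above £206,000, so the credit is £0.
Property Tax Rebate: £252,900 is at or above £174,000, so the credit is £0.
Total: £1,625 + £0 + £0 = £1,625.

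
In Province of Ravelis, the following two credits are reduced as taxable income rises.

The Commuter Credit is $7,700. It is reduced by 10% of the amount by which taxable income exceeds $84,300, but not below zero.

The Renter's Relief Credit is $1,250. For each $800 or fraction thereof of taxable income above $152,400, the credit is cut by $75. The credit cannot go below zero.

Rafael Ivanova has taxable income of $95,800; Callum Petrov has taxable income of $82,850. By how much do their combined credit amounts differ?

Rafael ($95,800): Commuter Credit: 10% of the $11,500 excess over $84,300 is $1,150; credit = $7,700 − $1,150 = $6,550. Renter's Relief Credit: $95,800 is at or below the $152,400 threshold, so the full $1,250 applies. total $6,550 + $1,250 = $7,800
Callum ($82,850): Commuter Credit: $82,850 is at or below the $84,300 threshold, so the full $7,700 applies. Renter's Relief Credit: $82,850 is at or below the $152,400 threshold, so the full $1,250 applies. total $7,700 + $1,250 = $8,950
Difference: |$7,800 − $8,950| = $1,150.

$1,150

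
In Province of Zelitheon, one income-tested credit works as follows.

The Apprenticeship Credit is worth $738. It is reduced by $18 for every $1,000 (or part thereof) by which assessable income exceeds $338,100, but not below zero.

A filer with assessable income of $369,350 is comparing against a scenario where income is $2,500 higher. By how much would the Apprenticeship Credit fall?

$36

At $369,350 — income exceeds $338,100 by $31,250, which is 32 full-or-partial $1,000 increments; reduction = 32 × $18 = $576, leaving $162.
At $371,850 — income exceeds $338,100 by $33,750, which is 34 full-or-partial $1,000 increments; reduction = 34 × $18 = $612, leaving $126.
Lost: $162 − $126 = $36.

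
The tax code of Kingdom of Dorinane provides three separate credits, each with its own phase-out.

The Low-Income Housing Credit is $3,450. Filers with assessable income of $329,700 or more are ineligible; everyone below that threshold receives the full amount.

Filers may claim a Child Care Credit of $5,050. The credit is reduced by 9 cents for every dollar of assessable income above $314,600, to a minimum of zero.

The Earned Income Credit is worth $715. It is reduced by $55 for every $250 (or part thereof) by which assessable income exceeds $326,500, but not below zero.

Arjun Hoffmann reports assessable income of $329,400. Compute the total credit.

$7,223

Low-Income Housing Credit: $329,400 is below the $329,700 cutoff, so the full $3,450 applies.
Child Care Credit: 9% of the $14,800 excess over $314,600 is $1,332; credit = $5,050 − $1,332 = $3,718.
Earned Income Credit: income exceeds $326,500 by $2,900, which is 12 full-or-partial $250 increments; reduction = 12 × $55 = $660, leaving $55.
Total: $3,450 + $3,718 + $55 = $7,223.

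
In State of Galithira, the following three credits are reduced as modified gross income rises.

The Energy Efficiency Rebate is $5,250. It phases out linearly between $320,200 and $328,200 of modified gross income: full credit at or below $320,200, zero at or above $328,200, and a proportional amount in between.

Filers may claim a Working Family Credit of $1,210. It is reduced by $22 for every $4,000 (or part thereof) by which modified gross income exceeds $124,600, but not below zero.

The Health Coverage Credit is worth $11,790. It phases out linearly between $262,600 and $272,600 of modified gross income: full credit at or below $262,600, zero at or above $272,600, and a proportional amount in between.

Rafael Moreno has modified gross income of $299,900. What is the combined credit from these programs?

$5,492

Energy Efficiency Rebate: $299,900 is at or below the $320,200 threshold, so the full $5,250 applies.
Working Family Credit: income exceeds $124,600 by $175,300, which is 44 full-or-partial $4,000 increments; reduction = 44 × $22 = $968, leaving $242.
Health Coverage Credit: $299,900 is at or above $272,600, so the credit is $0.
Total: $5,250 + $242 + $0 = $5,492.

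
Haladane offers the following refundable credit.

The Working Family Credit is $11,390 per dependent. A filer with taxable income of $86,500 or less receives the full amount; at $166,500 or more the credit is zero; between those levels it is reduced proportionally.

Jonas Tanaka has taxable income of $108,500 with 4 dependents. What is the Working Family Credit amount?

Working Family Credit: base = 4 × $11,390 = $45,560. $108,500 is $22,000 into a $80,000 phase-out range, leaving 58,000/80,000 of the credit: $45,560 × 58,000/80,000 = $33,031.

$33,031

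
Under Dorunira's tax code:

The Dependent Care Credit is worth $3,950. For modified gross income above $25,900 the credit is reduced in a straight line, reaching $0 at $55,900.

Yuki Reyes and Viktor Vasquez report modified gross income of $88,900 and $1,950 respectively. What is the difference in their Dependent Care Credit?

$3,950

Yuki ($88,900): Dependent Care Credit: $88,900 is at or above $55,900, so the credit is $0.
Viktor ($1,950): Dependent Care Credit: $1,950 is at or below the $25,900 threshold, so the full $3,950 applies.
Difference: |$0 − $3,950| = $3,950.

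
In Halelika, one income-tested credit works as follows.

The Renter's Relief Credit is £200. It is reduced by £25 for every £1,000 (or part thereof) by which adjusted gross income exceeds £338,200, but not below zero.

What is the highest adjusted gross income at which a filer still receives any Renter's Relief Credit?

After 7 increments the reduction is 7 × £25 = £175, leaving £25; one more increment wipes it out. Increment 7 ends at excess 7 × £1,000 = £7,000, so the highest qualifying income is £338,200 + £7,000 = £345,200.

£345,200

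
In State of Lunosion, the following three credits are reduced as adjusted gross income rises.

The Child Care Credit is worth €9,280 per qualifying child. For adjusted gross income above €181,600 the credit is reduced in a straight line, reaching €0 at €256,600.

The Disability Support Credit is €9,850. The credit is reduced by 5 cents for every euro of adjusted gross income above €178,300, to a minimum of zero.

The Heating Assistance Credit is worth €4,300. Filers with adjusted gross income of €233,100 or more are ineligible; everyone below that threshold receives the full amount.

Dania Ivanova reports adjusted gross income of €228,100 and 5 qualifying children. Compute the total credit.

Child Care Credit: base = 5 × €9,280 = €46,400. €228,100 is €46,500 into a €75,000 phase-out range, leaving 28,500/75,000 of the credit: €46,400 × 28,500/75,000 = €17,632.
Disability Support Credit: 5% of the €49,800 excess over €178,300 is €2,490; credit = €9,850 − €2,490 = €7,360.
Heating Assistance Credit: €228,100 is below the €233,100 cutoff, so the full €4,300 applies.
Total: €17,632 + €7,360 + €4,300 = €29,292.

€29,292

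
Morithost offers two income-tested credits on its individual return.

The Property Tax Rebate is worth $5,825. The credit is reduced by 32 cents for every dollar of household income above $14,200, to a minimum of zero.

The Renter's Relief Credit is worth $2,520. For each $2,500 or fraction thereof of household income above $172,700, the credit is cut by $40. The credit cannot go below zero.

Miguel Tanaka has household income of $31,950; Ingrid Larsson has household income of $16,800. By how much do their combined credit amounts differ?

$4,848

Miguel ($31,950): Property Tax Rebate: 32% of the $17,750 excess over $14,200 is $5,680; credit = $5,825 − $5,680 = $145. Renter's Relief Credit: $31,950 is at or below the $172,700 threshold, so the full $2,520 applies. total $145 + $2,520 = $2,665
Ingrid ($16,800): Property Tax Rebate: 32% of the $2,600 excess over $14,200 is $832; credit = $5,825 − $832 = $4,993. Renter's Relief Credit: $16,800 is at or below the $172,700 threshold, so the full $2,520 applies. total $4,993 + $2,520 = $7,513
Difference: |$2,665 − $7,513| = $4,848.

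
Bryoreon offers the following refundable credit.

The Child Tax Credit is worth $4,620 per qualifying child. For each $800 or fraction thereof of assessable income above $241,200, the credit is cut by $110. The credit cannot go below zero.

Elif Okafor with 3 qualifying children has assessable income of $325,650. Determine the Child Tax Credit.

Child Tax Credit: base = 3 × $4,620 = $13,860. income exceeds $241,200 by $84,450, which is 106 full-or-partial $800 increments; reduction = 106 × $110 = $11,660, leaving $2,200.

$2,200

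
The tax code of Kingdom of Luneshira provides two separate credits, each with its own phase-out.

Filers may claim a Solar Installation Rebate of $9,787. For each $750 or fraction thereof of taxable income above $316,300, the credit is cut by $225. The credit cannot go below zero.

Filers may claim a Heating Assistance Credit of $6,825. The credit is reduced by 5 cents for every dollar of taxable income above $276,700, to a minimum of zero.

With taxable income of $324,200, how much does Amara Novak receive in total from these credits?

$11,762

Solar Installation Rebate: income exceeds $316,300 by $7,900, which is 11 full-or-partial $750 increments; reduction = 11 × $225 = $2,475, leaving $7,312.
Heating Assistance Credit: 5% of the $47,500 excess over $276,700 is $2,375; credit = $6,825 − $2,375 = $4,450.
Total: $7,312 + $4,450 = $11,762.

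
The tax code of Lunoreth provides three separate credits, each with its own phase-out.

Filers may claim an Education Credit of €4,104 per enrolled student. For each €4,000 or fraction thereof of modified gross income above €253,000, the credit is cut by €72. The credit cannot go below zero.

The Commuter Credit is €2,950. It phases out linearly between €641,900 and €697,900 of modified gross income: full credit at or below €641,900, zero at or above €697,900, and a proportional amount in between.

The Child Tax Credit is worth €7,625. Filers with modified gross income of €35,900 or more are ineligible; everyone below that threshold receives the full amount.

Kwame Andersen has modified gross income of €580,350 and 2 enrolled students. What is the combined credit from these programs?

€5,254

Education Credit: base = 2 × €4,104 = €8,208. income exceeds €253,000 by €327,350, which is 82 full-or-partial €4,000 increments; reduction = 82 × €72 = €5,904, leaving €2,304.
Commuter Credit: €580,350 is at or below the €641,900 threshold, so the full €2,950 applies.
Child Tax Credit: €580,350 meets or exceeds the €35,900 cutoff, so the credit is €0.
Total: €2,304 + €2,950 + €0 = €5,254.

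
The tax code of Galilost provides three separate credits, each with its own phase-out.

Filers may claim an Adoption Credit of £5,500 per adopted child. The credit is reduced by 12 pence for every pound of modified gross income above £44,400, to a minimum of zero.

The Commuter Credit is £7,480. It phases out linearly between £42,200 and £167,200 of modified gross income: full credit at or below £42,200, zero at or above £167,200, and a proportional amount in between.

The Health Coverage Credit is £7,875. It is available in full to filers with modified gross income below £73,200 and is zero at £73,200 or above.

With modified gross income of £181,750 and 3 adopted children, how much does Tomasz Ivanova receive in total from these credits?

£18

Adoption Credit: base = 3 × £5,500 = £16,500. 12% of the £137,350 excess over £44,400 is £16,482; credit = £16,500 − £16,482 = £18.
Commuter Credit: £181,750 is at or above £167,200, so the credit is £0.
Health Coverage Credit: £181,750 meets or exceeds the £73,200 cutoff, so the credit is £0.
Total: £18 + £0 + £0 = £18.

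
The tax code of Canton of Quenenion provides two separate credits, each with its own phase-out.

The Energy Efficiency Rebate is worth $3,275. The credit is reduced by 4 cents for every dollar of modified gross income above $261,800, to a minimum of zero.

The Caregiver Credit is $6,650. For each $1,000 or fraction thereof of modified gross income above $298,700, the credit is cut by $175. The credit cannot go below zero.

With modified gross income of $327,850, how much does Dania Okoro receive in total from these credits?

Energy Efficiency Rebate: 4% of the $66,050 excess over $261,800 is $2,642; credit = $3,275 − $2,642 = $633.
Caregiver Credit: income exceeds $298,700 by $29,150, which is 30 full-or-partial $1,000 increments; reduction = 30 × $175 = $5,250, leaving $1,400.
Total: $633 + $1,400 = $2,033.

$2,033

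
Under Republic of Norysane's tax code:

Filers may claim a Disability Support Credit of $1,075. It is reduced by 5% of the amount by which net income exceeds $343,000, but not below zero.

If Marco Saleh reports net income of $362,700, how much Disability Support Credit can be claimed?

$90

Disability Support Credit: 5% of the $19,700 excess over $343,000 is $985; credit = $1,075 − $985 = $90.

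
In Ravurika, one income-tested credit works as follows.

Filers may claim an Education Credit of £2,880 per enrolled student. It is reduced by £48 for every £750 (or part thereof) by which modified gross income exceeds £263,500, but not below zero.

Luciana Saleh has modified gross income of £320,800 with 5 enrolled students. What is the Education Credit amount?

£10,704

Education Credit: base = 5 × £2,880 = £14,400. income exceeds £263,500 by £57,300, which is 77 full-or-partial £750 increments; reduction = 77 × £48 = £3,696, leaving £10,704.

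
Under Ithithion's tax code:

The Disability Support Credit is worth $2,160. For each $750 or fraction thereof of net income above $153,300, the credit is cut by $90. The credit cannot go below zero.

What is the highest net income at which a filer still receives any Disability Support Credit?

After 23 increments the reduction is 23 × $90 = $2,070, leaving $90; one more increment wipes it out. Increment 23 ends at excess 23 × $750 = $17,250, so the highest qualifying income is $153,300 + $17,250 = $170,550.

$170,550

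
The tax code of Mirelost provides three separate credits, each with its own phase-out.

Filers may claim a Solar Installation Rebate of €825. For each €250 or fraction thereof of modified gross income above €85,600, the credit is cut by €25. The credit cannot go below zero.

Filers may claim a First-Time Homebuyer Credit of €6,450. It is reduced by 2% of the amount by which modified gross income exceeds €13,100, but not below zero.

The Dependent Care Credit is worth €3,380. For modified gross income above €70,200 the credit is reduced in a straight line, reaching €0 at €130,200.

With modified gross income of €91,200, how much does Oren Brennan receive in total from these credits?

Solar Installation Rebate: income exceeds €85,600 by €5,600, which is 23 full-or-partial €250 increments; reduction = 23 × €25 = €575, leaving €250.
First-Time Homebuyer Credit: 2% of the €78,100 excess over €13,100 is €1,562; credit = €6,450 − €1,562 = €4,888.
Dependent Care Credit: €91,200 is €21,000 into a €60,000 phase-out range, leaving 39,000/60,000 of the credit: €3,380 × 39,000/60,000 = €2,197.
Total: €250 + €4,888 + €2,197 = €7,335.

€7,335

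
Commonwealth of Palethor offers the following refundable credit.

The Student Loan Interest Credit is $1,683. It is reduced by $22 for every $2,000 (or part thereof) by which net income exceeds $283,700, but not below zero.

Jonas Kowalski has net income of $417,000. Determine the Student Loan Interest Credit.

Student Loan Interest Credit: income exceeds $283,700 by $133,300, which is 67 full-or-partial $2,000 increments; reduction = 67 × $22 = $1,474, leaving $209.

$209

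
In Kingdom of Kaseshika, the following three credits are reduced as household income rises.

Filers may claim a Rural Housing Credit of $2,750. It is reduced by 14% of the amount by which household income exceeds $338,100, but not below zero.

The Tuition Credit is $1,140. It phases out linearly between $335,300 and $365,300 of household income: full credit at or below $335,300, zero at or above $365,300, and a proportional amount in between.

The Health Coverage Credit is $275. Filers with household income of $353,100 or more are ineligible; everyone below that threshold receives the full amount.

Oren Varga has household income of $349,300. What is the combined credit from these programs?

$2,065

Rural Housing Credit: 14% of the $11,200 excess over $338,100 is $1,568; credit = $2,750 − $1,568 = $1,182.
Tuition Credit: $349,300 is $14,000 into a $30,000 phase-out range, leaving 16,000/30,000 of the credit: $1,140 × 16,000/30,000 = $608.
Health Coverage Credit: $349,300 is below the $353,100 cutoff, so the full $275 applies.
Total: $1,182 + $608 + $275 = $2,065.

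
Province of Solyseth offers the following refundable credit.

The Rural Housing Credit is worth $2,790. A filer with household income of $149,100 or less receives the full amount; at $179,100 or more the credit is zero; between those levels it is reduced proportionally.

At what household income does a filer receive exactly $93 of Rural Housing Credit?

$93 is 93/2,790 of the full $2,790, so 2,697/2,790 of the $30,000 range has been used: income = $149,100 + $30,000 × 2,697/2,790 = $178,100.

$178,100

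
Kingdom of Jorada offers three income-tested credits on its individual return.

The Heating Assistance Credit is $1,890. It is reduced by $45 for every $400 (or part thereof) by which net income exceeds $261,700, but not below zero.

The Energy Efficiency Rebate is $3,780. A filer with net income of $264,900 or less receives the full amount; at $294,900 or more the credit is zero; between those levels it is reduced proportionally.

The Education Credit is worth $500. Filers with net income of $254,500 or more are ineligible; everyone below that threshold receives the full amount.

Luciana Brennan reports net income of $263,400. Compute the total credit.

$5,445

Heating Assistance Credit: income exceeds $261,700 by $1,700, which is 5 full-or-partial $400 increments; reduction = 5 × $45 = $225, leaving $1,665.
Energy Efficiency Rebate: $263,400 is at or below the $264,900 threshold, so the full $3,780 applies.
Education Credit: $263,400 meets or exceeds the $254,500 cutoff, so the credit is $0.
Total: $1,665 + $3,780 + $0 = $5,445.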